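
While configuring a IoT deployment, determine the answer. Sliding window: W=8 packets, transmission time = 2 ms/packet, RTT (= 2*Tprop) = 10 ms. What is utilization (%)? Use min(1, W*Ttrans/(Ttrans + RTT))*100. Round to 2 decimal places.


Given: W = 8, Ttrans = 2 ms, RTT = 10 ms (= 2 * Tprop, Tprop = 5 ms)
Cycle time = Ttrans + RTT = 2 + 10 = 12 ms (first packet sent until its ACK returns)
W * Ttrans = 8 * 2 = 16 ms of sending per cycle
W * Ttrans / (Ttrans + RTT) = 16 / 12 = 1.333333
U = min(1, 1.333333) = 1.000000
U% = 100.00%

100.00


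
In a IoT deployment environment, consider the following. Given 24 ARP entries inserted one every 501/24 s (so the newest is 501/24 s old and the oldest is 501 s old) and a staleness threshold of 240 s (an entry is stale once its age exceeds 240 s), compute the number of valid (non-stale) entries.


Ages are k * 501/24 s for k = 1..24 (spacing = 20.8750 s).
Entry k is valid iff k * 501/24 <= 240 iff k <= 24 * 240 / 501 = 11.4970
n_valid = floor(11.4970) = 11
(n_stale = 24 - 11 = 13)

11


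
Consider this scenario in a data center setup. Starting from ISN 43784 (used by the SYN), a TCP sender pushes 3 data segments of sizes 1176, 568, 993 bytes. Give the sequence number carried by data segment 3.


The SYN occupies sequence number ISN = 43784, so the first data byte is ISN + 1 = 43785.
SEQ of data segment i = (ISN + 1) + sum of payload sizes of segments 1..i-1.
Segment 1: SEQ = 43785, payload = 1176 bytes
Segment 2: SEQ = 44961, payload = 568 bytes
Segment 3: SEQ = 45529, payload = 993 bytes
SEQ of segment 3 = 43785 + 1176 + 568 = 45529

45529


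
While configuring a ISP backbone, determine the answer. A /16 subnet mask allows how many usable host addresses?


Given: subnet mask /16
Host bits = 32 - 16 = 16
Total addresses = 2^16 = 65536
Usable hosts = 65536 - 2 (network + broadcast) = 65534

65534


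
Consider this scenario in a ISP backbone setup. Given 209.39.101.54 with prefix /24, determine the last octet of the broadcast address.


Given: IP = 209.39.101.54, prefix = /24
Host bits = 32 - 24 = 8
Network last octet = 54 AND mask = 0
Host part size = 2^8 - 1 = 255
Broadcast last octet = 0 OR 255 = 255

255


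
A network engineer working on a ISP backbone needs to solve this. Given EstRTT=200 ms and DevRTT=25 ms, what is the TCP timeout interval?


Given: EstRTT = 200 ms, DevRTT = 25 ms
Timeout = EstRTT + 4 * DevRTT
4 * DevRTT = 4 * 25 = 100
Timeout = 200 + 100 = 300 ms

300


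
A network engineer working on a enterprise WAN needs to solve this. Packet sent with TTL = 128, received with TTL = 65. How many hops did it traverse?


Given: initial TTL = 128, received TTL = 65
Hops = initial TTL - received TTL
Hops = 128 - 65 = 63

63


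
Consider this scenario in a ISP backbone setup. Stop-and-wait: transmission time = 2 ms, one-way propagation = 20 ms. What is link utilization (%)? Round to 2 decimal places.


Given: Ttrans = 2 ms, Tprop = 20 ms
RTT = 2 * Tprop = 2 * 20 = 40 ms
U = Ttrans / (Ttrans + RTT)
U = 2 / (2 + 40)
U = 2 / 42 = 0.047619
U% = 4.76%

4.76


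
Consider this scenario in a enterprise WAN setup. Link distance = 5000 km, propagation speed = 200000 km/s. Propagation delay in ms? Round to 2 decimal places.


Given: distance = 5000 km, speed = 200000 km/s
Delay = distance / speed = 5000 / 200000 seconds
Delay in ms = 5000 * 1000 / 200000
Delay = 25.0000 ms
Rounded to 2 dp = 25.00 ms

25.00


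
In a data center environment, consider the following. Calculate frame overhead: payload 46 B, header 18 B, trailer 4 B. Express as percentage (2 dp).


Given: payload = 46 B, header = 18 B, trailer = 4 B
Overhead bytes = header + trailer = 18 + 4 = 22
Total frame = payload + overhead = 46 + 22 = 68
Overhead % = 22 / 68 * 100 = 32.3529% -> 32.35% (2 dp)

32.35


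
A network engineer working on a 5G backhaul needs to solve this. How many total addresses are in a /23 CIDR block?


Given: CIDR prefix /23
Host bits = 32 - 23 = 9
Total addresses = 2^9 = 512

512


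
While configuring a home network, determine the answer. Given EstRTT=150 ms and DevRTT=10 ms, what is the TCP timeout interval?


Given: EstRTT = 150 ms, DevRTT = 10 ms
Timeout = EstRTT + 4 * DevRTT
4 * DevRTT = 4 * 10 = 40
Timeout = 150 + 40 = 190 ms

190


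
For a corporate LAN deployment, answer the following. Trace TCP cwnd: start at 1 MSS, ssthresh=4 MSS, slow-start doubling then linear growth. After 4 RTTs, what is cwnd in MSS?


RTT 0: cwnd = 1 MSS (initial)
RTT 1: cwnd = 2 MSS (slow start, doubled)
RTT 2: cwnd = 4 MSS (slow start, doubled)
RTT 3: cwnd = 5 MSS (congestion avoidance, +1)
RTT 4: cwnd = 6 MSS (congestion avoidance, +1)

6


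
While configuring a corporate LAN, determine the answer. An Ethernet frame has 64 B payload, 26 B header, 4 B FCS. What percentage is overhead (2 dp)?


Given: payload = 64 B, header = 26 B, trailer = 4 B
Overhead bytes = header + trailer = 26 + 4 = 30
Total frame = payload + overhead = 64 + 30 = 94
Overhead % = 30 / 94 * 100 = 31.9149% -> 31.91% (2 dp)

31.91


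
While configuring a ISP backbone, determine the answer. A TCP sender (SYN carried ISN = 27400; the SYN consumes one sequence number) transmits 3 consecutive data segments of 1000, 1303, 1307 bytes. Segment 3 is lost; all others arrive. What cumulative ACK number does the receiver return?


SYN uses sequence number 27400; first data byte = ISN + 1 = 27401.
Segment 1: SEQ = 27401, len = 1000 B, covers [27401, 28400]
Segment 2: SEQ = 28401, len = 1303 B, covers [28401, 29703]
Segment 3: SEQ = 29704, len = 1307 B, covers [29704, 31010] [LOST]
In-order data received: bytes [27401, 29703] (segments 1..2).
Segment 3 missing -> gap begins at byte 29704.
Cumulative ACK = next expected in-order byte = 27401 + 1000 + 1303 = 29704

29704


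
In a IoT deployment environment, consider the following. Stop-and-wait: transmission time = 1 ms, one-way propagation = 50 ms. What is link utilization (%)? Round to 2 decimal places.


Given: Ttrans = 1 ms, Tprop = 50 ms
RTT = 2 * Tprop = 2 * 50 = 100 ms
U = Ttrans / (Ttrans + RTT)
U = 1 / (1 + 100)
U = 1 / 101 = 0.009901
U% = 0.99%

0.99


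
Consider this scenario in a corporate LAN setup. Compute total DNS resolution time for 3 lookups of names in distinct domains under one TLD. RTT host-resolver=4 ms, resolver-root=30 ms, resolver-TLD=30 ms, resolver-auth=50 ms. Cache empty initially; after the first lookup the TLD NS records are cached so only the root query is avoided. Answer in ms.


Lookup 1 (cold cache): local + root + TLD + auth = 4 + 30 + 30 + 50 = 114 ms
Lookups 2..3 (TLD NS cached -> skip root; new domain -> still ask TLD and auth): local + TLD + auth = 4 + 30 + 50 = 84 ms each
Remaining 2 lookups: 2 * 84 = 168 ms
Total = 114 + 168 = 282 ms

282


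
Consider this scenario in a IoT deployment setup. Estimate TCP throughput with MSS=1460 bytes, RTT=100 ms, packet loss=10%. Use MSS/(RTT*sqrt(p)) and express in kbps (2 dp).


Given: MSS = 1460 bytes, RTT = 100 ms, loss = 10%
RTT in seconds = 100 / 1000 = 0.1
Loss rate = 10% = 0.1
sqrt(loss) = sqrt(0.1) = 0.316227766017
Throughput (bytes/s) = 1460 / (0.1 * 0.316227766017) = 46169.2538
Throughput (kbps) = 46169.2538 * 8 / 1000 = 369.354031 -> 369.35 kbps (2 dp)

369.35


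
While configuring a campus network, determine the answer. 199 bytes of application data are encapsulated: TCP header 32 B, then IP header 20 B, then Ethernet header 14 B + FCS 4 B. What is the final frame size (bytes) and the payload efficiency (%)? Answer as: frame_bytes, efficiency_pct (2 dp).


TCP segment = 199 + 32 = 231 B
IP packet = 231 + 20 = 251 B
Ethernet frame = 251 + 14 + 4 = 269 B
Efficiency = app / frame = 199 / 269 = 0.739777 = 73.9777% -> 73.98% (2 dp)

269, 73.98


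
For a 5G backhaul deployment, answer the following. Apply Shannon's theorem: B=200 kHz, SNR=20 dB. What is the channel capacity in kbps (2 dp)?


Given: B = 200 kHz, SNR = 20 dB
SNR linear = 10^(20/10) = 100
1 + SNR = 101
log2(101) = 6.6582114828
C = 200 * 1000 * 6.6582114828 = 1331642.2966 bps
C = 1331.642297 kbps -> 1331.64 kbps (2 dp)

1331.64


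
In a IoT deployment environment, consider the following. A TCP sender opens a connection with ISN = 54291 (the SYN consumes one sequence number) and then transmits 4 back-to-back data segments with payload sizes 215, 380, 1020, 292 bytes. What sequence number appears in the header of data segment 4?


The SYN occupies sequence number ISN = 54291, so the first data byte is ISN + 1 = 54292.
SEQ of data segment i = (ISN + 1) + sum of payload sizes of segments 1..i-1.
Segment 1: SEQ = 54292, payload = 215 bytes
Segment 2: SEQ = 54507, payload = 380 bytes
Segment 3: SEQ = 54887, payload = 1020 bytes
Segment 4: SEQ = 55907, payload = 292 bytes
SEQ of segment 4 = 54292 + 215 + 380 + 1020 = 55907

55907


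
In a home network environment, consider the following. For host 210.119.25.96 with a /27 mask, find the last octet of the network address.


Given: IP = 210.119.25.96, prefix = /27
Subnet mask = 255.255.255.224
Last octet of IP: 96
Last octet of mask: 224
Network last octet = 96 AND 224 = 96

96


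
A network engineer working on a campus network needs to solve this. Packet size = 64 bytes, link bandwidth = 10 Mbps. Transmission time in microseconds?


Given: packet = 64 bytes, bandwidth = 10 Mbps
Packet in bits = 64 * 8 = 512 bits
Bandwidth = 10 * 10^6 = 10000000 bps
Time = 512 / 10000000 seconds
Time in us = 512 * 10^6 / 10000000 = 51.2

51.2


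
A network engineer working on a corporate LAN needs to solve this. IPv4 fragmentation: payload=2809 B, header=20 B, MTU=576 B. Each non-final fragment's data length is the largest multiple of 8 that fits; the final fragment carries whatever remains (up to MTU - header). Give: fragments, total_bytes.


Max data per non-final fragment = floor((MTU - header)/8)*8 = floor((576 - 20)/8)*8 = floor(556/8)*8 = 552 B
Final fragment needs no 8-byte alignment: it can carry up to MTU - header = 556 B
Non-final fragments needed = ceil((payload - 556) / 552) = ceil(2253/552) = ceil(4.0815) = 5
Number of fragments = 5 + 1 = 6
Fragment sizes (data): 5 * 552 B + 49 B (last, 49 <= 556 OK)
Total bytes sent = payload + n_frags * header = 2809 + 6*20 = 2809 + 120 = 2929 B

6, 2929


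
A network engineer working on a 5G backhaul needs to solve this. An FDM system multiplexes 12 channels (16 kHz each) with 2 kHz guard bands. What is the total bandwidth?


Given: 12 channels, 16 kHz each, guard = 2 kHz
Channel bandwidth = 12 * 16 = 192 kHz
Guard bands = 11 gaps * 2 kHz = 22 kHz
Total = 192 + 22 = 214 kHz

214


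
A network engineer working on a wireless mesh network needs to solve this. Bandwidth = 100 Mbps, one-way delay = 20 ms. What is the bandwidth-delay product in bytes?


Given: bandwidth = 100 Mbps, delay = 20 ms
BDP in bits = 100 * 10^6 * 20 / 1000
BDP in bits = 2000000
BDP in bytes = 2000000 / 8 = 250000

250000


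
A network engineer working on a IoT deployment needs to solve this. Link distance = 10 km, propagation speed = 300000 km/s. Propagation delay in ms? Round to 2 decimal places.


Given: distance = 10 km, speed = 300000 km/s
Delay = distance / speed = 10 / 300000 seconds
Delay in ms = 10 * 1000 / 300000
Delay = 0.0333 ms
Rounded to 2 dp = 0.03 ms

0.03


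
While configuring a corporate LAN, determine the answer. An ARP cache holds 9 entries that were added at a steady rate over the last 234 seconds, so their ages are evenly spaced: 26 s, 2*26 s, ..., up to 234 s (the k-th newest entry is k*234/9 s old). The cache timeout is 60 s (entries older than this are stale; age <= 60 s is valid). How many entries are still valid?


Ages are k * 234/9 s for k = 1..9 (spacing = 26.0000 s).
Entry k is valid iff k * 234/9 <= 60 iff k <= 9 * 60 / 234 = 2.3077
n_valid = floor(2.3077) = 2
(n_stale = 9 - 2 = 7)

2


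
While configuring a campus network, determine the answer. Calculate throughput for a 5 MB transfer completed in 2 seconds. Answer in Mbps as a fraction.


Given: file = 5 MB, time = 2 s
File in Mb = 5 * 8 = 40 Mb
Throughput = 40 / 2 Mbps
Throughput = 20 Mbps

20


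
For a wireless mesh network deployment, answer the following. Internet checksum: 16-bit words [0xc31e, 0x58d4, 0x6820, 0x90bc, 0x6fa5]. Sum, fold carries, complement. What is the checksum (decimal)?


Given words: [0xc31e, 0x58d4, 0x6820, 0x90bc, 0x6fa5]
Step 1: Sum all words
Raw sum = 49950 + 22740 + 26656 + 37052 + 28581 = 164979
Step 2: Fold carry: (33907 + 2) = 33909
One's complement = ~33909 & 0xFFFF = 31626

31626


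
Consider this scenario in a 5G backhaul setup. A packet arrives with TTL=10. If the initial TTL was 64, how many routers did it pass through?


Given: initial TTL = 64, received TTL = 10
Hops = initial TTL - received TTL
Hops = 64 - 10 = 54

54


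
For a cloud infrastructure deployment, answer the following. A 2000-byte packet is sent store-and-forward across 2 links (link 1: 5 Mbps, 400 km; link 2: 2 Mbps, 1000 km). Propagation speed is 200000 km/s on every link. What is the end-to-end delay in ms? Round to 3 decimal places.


Packet = 2000 bytes = 16000 bits. Store-and-forward: sum (t_trans + t_prop) per link.
Link 1: t_trans = 16000/(5*10^6) s = 3.2000 ms; t_prop = 400/200000 s = 2.0000 ms; subtotal = 5.2000 ms
Link 2: t_trans = 16000/(2*10^6) s = 8.0000 ms; t_prop = 1000/200000 s = 5.0000 ms; subtotal = 13.0000 ms
End-to-end = 5.2000 + 13.0000 = 18.2000 ms -> 18.200 ms (3 dp)

18.200


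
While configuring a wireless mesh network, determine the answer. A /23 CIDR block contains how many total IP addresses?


Given: CIDR prefix /23
Host bits = 32 - 23 = 9
Total addresses = 2^9 = 512

512


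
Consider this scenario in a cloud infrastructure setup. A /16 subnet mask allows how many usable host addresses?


Given: subnet mask /16
Host bits = 32 - 16 = 16
Total addresses = 2^16 = 65536
Usable hosts = 65536 - 2 (network + broadcast) = 65534

65534


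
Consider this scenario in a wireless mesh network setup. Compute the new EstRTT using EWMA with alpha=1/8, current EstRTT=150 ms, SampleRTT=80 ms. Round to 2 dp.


Given: EstRTT = 150 ms, SampleRTT = 80 ms, alpha = 1/8
New EstRTT = (1 - alpha) * EstRTT + alpha * SampleRTT
(7/8) * 150 = 131.25
(1/8) * 80 = 10
New EstRTT = 131.25 + 10 = 141.25 ms -> 141.25 ms (2 dp)

141.25


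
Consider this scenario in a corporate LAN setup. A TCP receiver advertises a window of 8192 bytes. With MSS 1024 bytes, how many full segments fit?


Given: RWND = 8192 bytes, MSS = 1024 bytes
Full segments = floor(RWND / MSS)
Full segments = floor(8192 / 1024)
Full segments = floor(8.0) = 8

8


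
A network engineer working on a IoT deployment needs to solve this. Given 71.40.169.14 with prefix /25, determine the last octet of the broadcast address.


Given: IP = 71.40.169.14, prefix = /25
Host bits = 32 - 25 = 7
Network last octet = 14 AND mask = 0
Host part size = 2^7 - 1 = 127
Broadcast last octet = 0 OR 127 = 127

127


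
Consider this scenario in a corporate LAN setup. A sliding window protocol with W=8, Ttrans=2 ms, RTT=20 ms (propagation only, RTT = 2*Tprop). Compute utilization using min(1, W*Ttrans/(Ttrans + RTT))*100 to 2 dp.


Given: W = 8, Ttrans = 2 ms, RTT = 20 ms (= 2 * Tprop, Tprop = 10 ms)
Cycle time = Ttrans + RTT = 2 + 20 = 22 ms (first packet sent until its ACK returns)
W * Ttrans = 8 * 2 = 16 ms of sending per cycle
W * Ttrans / (Ttrans + RTT) = 16 / 22 = 0.727273
U = min(1, 0.727273) = 0.727273
U% = 72.73%

72.73


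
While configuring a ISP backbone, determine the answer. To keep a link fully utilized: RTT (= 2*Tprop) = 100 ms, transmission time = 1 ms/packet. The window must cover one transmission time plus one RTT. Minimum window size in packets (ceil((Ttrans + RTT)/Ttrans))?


Given: Ttrans = 1 ms, RTT = 100 ms (= 2 * Tprop, Tprop = 50 ms)
Time until first ACK returns = Ttrans + RTT = 1 + 100 = 101 ms
Need W * Ttrans >= Ttrans + RTT  ->  W >= (Ttrans + RTT) / Ttrans
(Ttrans + RTT) / Ttrans = 101 / 1 = 101
W_min = ceil(101) = 101

101


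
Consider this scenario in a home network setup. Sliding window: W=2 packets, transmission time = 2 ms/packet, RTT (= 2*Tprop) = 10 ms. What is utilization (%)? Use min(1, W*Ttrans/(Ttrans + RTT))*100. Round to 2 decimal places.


Given: W = 2, Ttrans = 2 ms, RTT = 10 ms (= 2 * Tprop, Tprop = 5 ms)
Cycle time = Ttrans + RTT = 2 + 10 = 12 ms (first packet sent until its ACK returns)
W * Ttrans = 2 * 2 = 4 ms of sending per cycle
W * Ttrans / (Ttrans + RTT) = 4 / 12 = 0.333333
U = min(1, 0.333333) = 0.333333
U% = 33.33%

33.33


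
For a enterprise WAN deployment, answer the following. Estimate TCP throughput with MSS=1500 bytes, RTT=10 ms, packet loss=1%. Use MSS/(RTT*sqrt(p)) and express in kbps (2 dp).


Given: MSS = 1500 bytes, RTT = 10 ms, loss = 1%
RTT in seconds = 10 / 1000 = 0.01
Loss rate = 1% = 0.01
sqrt(loss) = sqrt(0.01) = 0.1
Throughput (bytes/s) = 1500 / (0.01 * 0.1) = 1500000.0000
Throughput (kbps) = 1500000.0000 * 8 / 1000 = 12000.000000 -> 12000.00 kbps (2 dp)

12000.00


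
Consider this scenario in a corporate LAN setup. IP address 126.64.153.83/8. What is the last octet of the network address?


Given: IP = 126.64.153.83, prefix = /8
Subnet mask = 255.0.0.0
Last octet of IP: 83
Last octet of mask: 0
Network last octet = 83 AND 0 = 0

0


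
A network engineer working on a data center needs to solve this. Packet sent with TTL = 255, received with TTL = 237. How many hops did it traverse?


Given: initial TTL = 255, received TTL = 237
Hops = initial TTL - received TTL
Hops = 255 - 237 = 18

18


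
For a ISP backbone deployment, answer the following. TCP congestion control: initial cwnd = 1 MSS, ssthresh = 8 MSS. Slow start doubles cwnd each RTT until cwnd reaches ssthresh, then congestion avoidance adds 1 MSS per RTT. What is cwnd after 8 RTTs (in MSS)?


RTT 0: cwnd = 1 MSS (initial)
RTT 1: cwnd = 2 MSS (slow start, doubled)
RTT 2: cwnd = 4 MSS (slow start, doubled)
RTT 3: cwnd = 8 MSS (slow start, doubled)
RTT 4: cwnd = 9 MSS (congestion avoidance, +1)
RTT 5: cwnd = 10 MSS (congestion avoidance, +1)
RTT 6: cwnd = 11 MSS (congestion avoidance, +1)
RTT 7: cwnd = 12 MSS (congestion avoidance, +1)
RTT 8: cwnd = 13 MSS (congestion avoidance, +1)

13


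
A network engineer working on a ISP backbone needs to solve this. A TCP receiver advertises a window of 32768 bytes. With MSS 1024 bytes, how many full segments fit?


Given: RWND = 32768 bytes, MSS = 1024 bytes
Full segments = floor(RWND / MSS)
Full segments = floor(32768 / 1024)
Full segments = floor(32.0) = 32

32


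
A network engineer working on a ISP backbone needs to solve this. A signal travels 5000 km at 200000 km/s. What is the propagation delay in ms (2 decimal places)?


Given: distance = 5000 km, speed = 200000 km/s
Delay = distance / speed = 5000 / 200000 seconds
Delay in ms = 5000 * 1000 / 200000
Delay = 25.0000 ms
Rounded to 2 dp = 25.00 ms

25.00


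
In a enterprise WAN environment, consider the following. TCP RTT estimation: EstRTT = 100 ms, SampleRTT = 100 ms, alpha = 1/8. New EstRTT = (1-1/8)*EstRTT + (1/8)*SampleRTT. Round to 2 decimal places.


Given: EstRTT = 100 ms, SampleRTT = 100 ms, alpha = 1/8
New EstRTT = (1 - alpha) * EstRTT + alpha * SampleRTT
(7/8) * 100 = 87.5
(1/8) * 100 = 12.5
New EstRTT = 87.5 + 12.5 = 100 ms -> 100.00 ms (2 dp)

100.00


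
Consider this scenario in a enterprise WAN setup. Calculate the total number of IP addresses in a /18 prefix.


Given: CIDR prefix /18
Host bits = 32 - 18 = 14
Total addresses = 2^14 = 16384

16384


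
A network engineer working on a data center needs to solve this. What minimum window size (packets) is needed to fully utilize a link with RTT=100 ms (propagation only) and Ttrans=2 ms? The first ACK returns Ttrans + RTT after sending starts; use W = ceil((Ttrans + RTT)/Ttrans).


Given: Ttrans = 2 ms, RTT = 100 ms (= 2 * Tprop, Tprop = 50 ms)
Time until first ACK returns = Ttrans + RTT = 2 + 100 = 102 ms
Need W * Ttrans >= Ttrans + RTT  ->  W >= (Ttrans + RTT) / Ttrans
(Ttrans + RTT) / Ttrans = 102 / 2 = 51
W_min = ceil(51) = 51

51


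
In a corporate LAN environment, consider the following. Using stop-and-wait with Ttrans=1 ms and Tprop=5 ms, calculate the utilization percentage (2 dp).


Given: Ttrans = 1 ms, Tprop = 5 ms
RTT = 2 * Tprop = 2 * 5 = 10 ms
U = Ttrans / (Ttrans + RTT)
U = 1 / (1 + 10)
U = 1 / 11 = 0.090909
U% = 9.09%

9.09


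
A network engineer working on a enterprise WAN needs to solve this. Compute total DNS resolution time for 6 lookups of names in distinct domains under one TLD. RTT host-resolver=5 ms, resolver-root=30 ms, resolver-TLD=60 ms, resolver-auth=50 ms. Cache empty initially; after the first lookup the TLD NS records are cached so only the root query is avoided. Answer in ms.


Lookup 1 (cold cache): local + root + TLD + auth = 5 + 30 + 60 + 50 = 145 ms
Lookups 2..6 (TLD NS cached -> skip root; new domain -> still ask TLD and auth): local + TLD + auth = 5 + 60 + 50 = 115 ms each
Remaining 5 lookups: 5 * 115 = 575 ms
Total = 145 + 575 = 720 ms

720


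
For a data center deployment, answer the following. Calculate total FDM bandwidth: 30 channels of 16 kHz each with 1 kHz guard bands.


Given: 30 channels, 16 kHz each, guard = 1 kHz
Channel bandwidth = 30 * 16 = 480 kHz
Guard bands = 29 gaps * 1 kHz = 29 kHz
Total = 480 + 29 = 509 kHz

509


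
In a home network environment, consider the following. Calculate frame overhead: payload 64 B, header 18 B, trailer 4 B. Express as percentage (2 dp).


Given: payload = 64 B, header = 18 B, trailer = 4 B
Overhead bytes = header + trailer = 18 + 4 = 22
Total frame = payload + overhead = 64 + 22 = 86
Overhead % = 22 / 86 * 100 = 25.5814% -> 25.58% (2 dp)

25.58


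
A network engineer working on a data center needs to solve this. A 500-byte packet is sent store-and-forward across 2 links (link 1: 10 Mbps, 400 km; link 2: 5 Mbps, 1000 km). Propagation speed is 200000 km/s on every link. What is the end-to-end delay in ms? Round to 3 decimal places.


Packet = 500 bytes = 4000 bits. Store-and-forward: sum (t_trans + t_prop) per link.
Link 1: t_trans = 4000/(10*10^6) s = 0.4000 ms; t_prop = 400/200000 s = 2.0000 ms; subtotal = 2.4000 ms
Link 2: t_trans = 4000/(5*10^6) s = 0.8000 ms; t_prop = 1000/200000 s = 5.0000 ms; subtotal = 5.8000 ms
End-to-end = 2.4000 + 5.8000 = 8.2000 ms -> 8.200 ms (3 dp)

8.200


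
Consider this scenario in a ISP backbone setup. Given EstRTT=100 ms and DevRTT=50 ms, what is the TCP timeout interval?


Given: EstRTT = 100 ms, DevRTT = 50 ms
Timeout = EstRTT + 4 * DevRTT
4 * DevRTT = 4 * 50 = 200
Timeout = 100 + 200 = 300 ms

300


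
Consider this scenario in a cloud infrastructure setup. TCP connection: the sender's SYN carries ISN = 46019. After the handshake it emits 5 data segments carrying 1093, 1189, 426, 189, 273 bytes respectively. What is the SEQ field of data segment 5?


The SYN occupies sequence number ISN = 46019, so the first data byte is ISN + 1 = 46020.
SEQ of data segment i = (ISN + 1) + sum of payload sizes of segments 1..i-1.
Segment 1: SEQ = 46020, payload = 1093 bytes
Segment 2: SEQ = 47113, payload = 1189 bytes
Segment 3: SEQ = 48302, payload = 426 bytes
Segment 4: SEQ = 48728, payload = 189 bytes
Segment 5: SEQ = 48917, payload = 273 bytes
SEQ of segment 5 = 46020 + 1093 + 1189 + 426 + 189 = 48917

48917


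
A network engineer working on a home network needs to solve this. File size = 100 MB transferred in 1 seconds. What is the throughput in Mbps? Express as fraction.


Given: file = 100 MB, time = 1 s
File in Mb = 100 * 8 = 800 Mb
Throughput = 800 / 1 Mbps
Throughput = 800 Mbps

800


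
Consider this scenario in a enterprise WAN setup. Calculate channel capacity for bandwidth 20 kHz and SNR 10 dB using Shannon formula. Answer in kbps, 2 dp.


Given: B = 20 kHz, SNR = 10 dB
SNR linear = 10^(10/10) = 10
1 + SNR = 11
log2(11) = 3.4594316186
C = 20 * 1000 * 3.4594316186 = 69188.6324 bps
C = 69.188632 kbps -> 69.19 kbps (2 dp)

69.19


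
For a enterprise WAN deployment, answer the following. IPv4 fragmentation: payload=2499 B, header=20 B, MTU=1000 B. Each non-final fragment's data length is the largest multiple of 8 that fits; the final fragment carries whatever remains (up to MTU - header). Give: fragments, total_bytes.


Max data per non-final fragment = floor((MTU - header)/8)*8 = floor((1000 - 20)/8)*8 = floor(980/8)*8 = 976 B
Final fragment needs no 8-byte alignment: it can carry up to MTU - header = 980 B
Non-final fragments needed = ceil((payload - 980) / 976) = ceil(1519/976) = ceil(1.5564) = 2
Number of fragments = 2 + 1 = 3
Fragment sizes (data): 2 * 976 B + 547 B (last, 547 <= 980 OK)
Total bytes sent = payload + n_frags * header = 2499 + 3*20 = 2499 + 60 = 2559 B

3, 2559


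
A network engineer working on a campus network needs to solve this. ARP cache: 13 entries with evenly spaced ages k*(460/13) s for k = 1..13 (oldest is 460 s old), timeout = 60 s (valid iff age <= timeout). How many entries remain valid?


Ages are k * 460/13 s for k = 1..13 (spacing = 35.3846 s).
Entry k is valid iff k * 460/13 <= 60 iff k <= 13 * 60 / 460 = 1.6957
n_valid = floor(1.6957) = 1
(n_stale = 13 - 1 = 12)

1


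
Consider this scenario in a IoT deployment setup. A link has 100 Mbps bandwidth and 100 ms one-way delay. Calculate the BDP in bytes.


Given: bandwidth = 100 Mbps, delay = 100 ms
BDP in bits = 100 * 10^6 * 100 / 1000
BDP in bits = 10000000
BDP in bytes = 10000000 / 8 = 1250000

1250000


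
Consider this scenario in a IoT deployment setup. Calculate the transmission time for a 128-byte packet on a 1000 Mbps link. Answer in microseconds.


Given: packet = 128 bytes, bandwidth = 1000 Mbps
Packet in bits = 128 * 8 = 1024 bits
Bandwidth = 1000 * 10^6 = 1000000000 bps
Time = 1024 / 1000000000 seconds
Time in us = 1024 * 10^6 / 1000000000 = 1.024

1.024


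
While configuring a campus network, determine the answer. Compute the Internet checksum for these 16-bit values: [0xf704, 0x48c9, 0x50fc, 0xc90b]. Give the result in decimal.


Given words: [0xf704, 0x48c9, 0x50fc, 0xc90b]
Step 1: Sum all words
Raw sum = 63236 + 18633 + 20732 + 51467 = 154068
Step 2: Fold carry: (22996 + 2) = 22998
One's complement = ~22998 & 0xFFFF = 42537

42537


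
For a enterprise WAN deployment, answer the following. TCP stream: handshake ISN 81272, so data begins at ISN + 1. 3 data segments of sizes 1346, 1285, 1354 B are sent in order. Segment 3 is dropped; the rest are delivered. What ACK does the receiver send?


SYN uses sequence number 81272; first data byte = ISN + 1 = 81273.
Segment 1: SEQ = 81273, len = 1346 B, covers [81273, 82618]
Segment 2: SEQ = 82619, len = 1285 B, covers [82619, 83903]
Segment 3: SEQ = 83904, len = 1354 B, covers [83904, 85257] [LOST]
In-order data received: bytes [81273, 83903] (segments 1..2).
Segment 3 missing -> gap begins at byte 83904.
Cumulative ACK = next expected in-order byte = 81273 + 1346 + 1285 = 83904

83904


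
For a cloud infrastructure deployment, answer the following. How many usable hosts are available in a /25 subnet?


Given: subnet mask /25
Host bits = 32 - 25 = 7
Total addresses = 2^7 = 128
Usable hosts = 128 - 2 (network + broadcast) = 126

126


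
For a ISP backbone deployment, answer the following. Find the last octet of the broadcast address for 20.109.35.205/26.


Given: IP = 20.109.35.205, prefix = /26
Host bits = 32 - 26 = 6
Network last octet = 205 AND mask = 192
Host part size = 2^6 - 1 = 63
Broadcast last octet = 192 OR 63 = 255

255


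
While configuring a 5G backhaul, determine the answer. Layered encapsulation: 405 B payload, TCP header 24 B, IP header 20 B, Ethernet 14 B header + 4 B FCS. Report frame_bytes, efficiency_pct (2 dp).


TCP segment = 405 + 24 = 429 B
IP packet = 429 + 20 = 449 B
Ethernet frame = 449 + 14 + 4 = 467 B
Efficiency = app / frame = 405 / 467 = 0.867238 = 86.7238% -> 86.72% (2 dp)

467, 86.72


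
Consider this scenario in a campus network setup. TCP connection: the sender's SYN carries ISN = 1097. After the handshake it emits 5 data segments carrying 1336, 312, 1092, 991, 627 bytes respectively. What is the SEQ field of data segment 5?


The SYN occupies sequence number ISN = 1097, so the first data byte is ISN + 1 = 1098.
SEQ of data segment i = (ISN + 1) + sum of payload sizes of segments 1..i-1.
Segment 1: SEQ = 1098, payload = 1336 bytes
Segment 2: SEQ = 2434, payload = 312 bytes
Segment 3: SEQ = 2746, payload = 1092 bytes
Segment 4: SEQ = 3838, payload = 991 bytes
Segment 5: SEQ = 4829, payload = 627 bytes
SEQ of segment 5 = 1098 + 1336 + 312 + 1092 + 991 = 4829

4829


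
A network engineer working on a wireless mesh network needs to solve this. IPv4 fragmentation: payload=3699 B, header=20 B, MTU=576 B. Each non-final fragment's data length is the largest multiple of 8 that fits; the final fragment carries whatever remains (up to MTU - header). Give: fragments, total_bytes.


Max data per non-final fragment = floor((MTU - header)/8)*8 = floor((576 - 20)/8)*8 = floor(556/8)*8 = 552 B
Final fragment needs no 8-byte alignment: it can carry up to MTU - header = 556 B
Non-final fragments needed = ceil((payload - 556) / 552) = ceil(3143/552) = ceil(5.6938) = 6
Number of fragments = 6 + 1 = 7
Fragment sizes (data): 6 * 552 B + 387 B (last, 387 <= 556 OK)
Total bytes sent = payload + n_frags * header = 3699 + 7*20 = 3699 + 140 = 3839 B

7, 3839


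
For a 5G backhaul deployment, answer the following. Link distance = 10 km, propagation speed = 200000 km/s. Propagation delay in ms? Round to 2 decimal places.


Given: distance = 10 km, speed = 200000 km/s
Delay = distance / speed = 10 / 200000 seconds
Delay in ms = 10 * 1000 / 200000
Delay = 0.0500 ms
Rounded to 2 dp = 0.05 ms

0.05


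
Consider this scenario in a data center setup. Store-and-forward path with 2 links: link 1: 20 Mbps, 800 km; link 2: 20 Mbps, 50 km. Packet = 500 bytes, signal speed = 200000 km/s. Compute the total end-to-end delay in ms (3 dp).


Packet = 500 bytes = 4000 bits. Store-and-forward: sum (t_trans + t_prop) per link.
Link 1: t_trans = 4000/(20*10^6) s = 0.2000 ms; t_prop = 800/200000 s = 4.0000 ms; subtotal = 4.2000 ms
Link 2: t_trans = 4000/(20*10^6) s = 0.2000 ms; t_prop = 50/200000 s = 0.2500 ms; subtotal = 0.4500 ms
End-to-end = 4.2000 + 0.4500 = 4.6500 ms -> 4.650 ms (3 dp)

4.650


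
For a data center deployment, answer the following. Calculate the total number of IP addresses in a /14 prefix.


Given: CIDR prefix /14
Host bits = 32 - 14 = 18
Total addresses = 2^18 = 262144

262144


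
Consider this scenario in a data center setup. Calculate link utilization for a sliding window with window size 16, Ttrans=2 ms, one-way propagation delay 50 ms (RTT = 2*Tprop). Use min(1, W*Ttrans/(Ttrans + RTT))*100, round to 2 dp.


Given: W = 16, Ttrans = 2 ms, RTT = 100 ms (= 2 * Tprop, Tprop = 50 ms)
Cycle time = Ttrans + RTT = 2 + 100 = 102 ms (first packet sent until its ACK returns)
W * Ttrans = 16 * 2 = 32 ms of sending per cycle
W * Ttrans / (Ttrans + RTT) = 32 / 102 = 0.313725
U = min(1, 0.313725) = 0.313725
U% = 31.37%

31.37


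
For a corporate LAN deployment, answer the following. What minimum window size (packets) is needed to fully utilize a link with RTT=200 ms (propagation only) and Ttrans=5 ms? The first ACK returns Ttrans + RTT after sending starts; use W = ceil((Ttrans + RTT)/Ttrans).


Given: Ttrans = 5 ms, RTT = 200 ms (= 2 * Tprop, Tprop = 100 ms)
Time until first ACK returns = Ttrans + RTT = 5 + 200 = 205 ms
Need W * Ttrans >= Ttrans + RTT  ->  W >= (Ttrans + RTT) / Ttrans
(Ttrans + RTT) / Ttrans = 205 / 5 = 41
W_min = ceil(41) = 41

41


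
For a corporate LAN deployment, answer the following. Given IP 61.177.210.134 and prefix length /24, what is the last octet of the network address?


Given: IP = 61.177.210.134, prefix = /24
Subnet mask = 255.255.255.0
Last octet of IP: 134
Last octet of mask: 0
Network last octet = 134 AND 0 = 0

0


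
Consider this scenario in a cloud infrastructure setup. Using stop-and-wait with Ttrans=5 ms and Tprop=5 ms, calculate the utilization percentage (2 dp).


Given: Ttrans = 5 ms, Tprop = 5 ms
RTT = 2 * Tprop = 2 * 5 = 10 ms
U = Ttrans / (Ttrans + RTT)
U = 5 / (5 + 10)
U = 5 / 15 = 0.333333
U% = 33.33%

33.33


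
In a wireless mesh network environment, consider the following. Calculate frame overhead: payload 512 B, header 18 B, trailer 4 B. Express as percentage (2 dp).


Given: payload = 512 B, header = 18 B, trailer = 4 B
Overhead bytes = header + trailer = 18 + 4 = 22
Total frame = payload + overhead = 512 + 22 = 534
Overhead % = 22 / 534 * 100 = 4.1199% -> 4.12% (2 dp)

4.12


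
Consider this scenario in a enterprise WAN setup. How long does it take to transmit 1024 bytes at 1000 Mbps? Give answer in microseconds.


Given: packet = 1024 bytes, bandwidth = 1000 Mbps
Packet in bits = 1024 * 8 = 8192 bits
Bandwidth = 1000 * 10^6 = 1000000000 bps
Time = 8192 / 1000000000 seconds
Time in us = 8192 * 10^6 / 1000000000 = 8.192

8.192


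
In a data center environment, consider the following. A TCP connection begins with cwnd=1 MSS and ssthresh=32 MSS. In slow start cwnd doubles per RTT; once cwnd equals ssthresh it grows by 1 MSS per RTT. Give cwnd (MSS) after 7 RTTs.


RTT 0: cwnd = 1 MSS (initial)
RTT 1: cwnd = 2 MSS (slow start, doubled)
RTT 2: cwnd = 4 MSS (slow start, doubled)
RTT 3: cwnd = 8 MSS (slow start, doubled)
RTT 4: cwnd = 16 MSS (slow start, doubled)
RTT 5: cwnd = 32 MSS (slow start, doubled)
RTT 6: cwnd = 33 MSS (congestion avoidance, +1)
RTT 7: cwnd = 34 MSS (congestion avoidance, +1)

34


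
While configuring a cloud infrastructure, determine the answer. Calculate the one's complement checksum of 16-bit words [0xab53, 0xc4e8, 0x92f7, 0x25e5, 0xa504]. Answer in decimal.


Given words: [0xab53, 0xc4e8, 0x92f7, 0x25e5, 0xa504]
Step 1: Sum all words
Raw sum = 43859 + 50408 + 37623 + 9701 + 42244 = 183835
Step 2: Fold carry: (52763 + 2) = 52765
One's complement = ~52765 & 0xFFFF = 12770

12770


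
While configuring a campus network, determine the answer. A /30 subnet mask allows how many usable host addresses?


Given: subnet mask /30
Host bits = 32 - 30 = 2
Total addresses = 2^2 = 4
Usable hosts = 4 - 2 (network + broadcast) = 2

2


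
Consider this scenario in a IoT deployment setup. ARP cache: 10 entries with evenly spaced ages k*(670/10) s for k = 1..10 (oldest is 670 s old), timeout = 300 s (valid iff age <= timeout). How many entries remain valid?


Ages are k * 670/10 s for k = 1..10 (spacing = 67.0000 s).
Entry k is valid iff k * 670/10 <= 300 iff k <= 10 * 300 / 670 = 4.4776
n_valid = floor(4.4776) = 4
(n_stale = 10 - 4 = 6)

4


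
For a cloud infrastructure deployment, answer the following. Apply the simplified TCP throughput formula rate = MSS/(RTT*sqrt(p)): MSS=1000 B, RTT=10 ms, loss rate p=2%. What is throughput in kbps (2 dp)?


Given: MSS = 1000 bytes, RTT = 10 ms, loss = 2%
RTT in seconds = 10 / 1000 = 0.01
Loss rate = 2% = 0.02
sqrt(loss) = sqrt(0.02) = 0.141421356237
Throughput (bytes/s) = 1000 / (0.01 * 0.141421356237) = 707106.7812
Throughput (kbps) = 707106.7812 * 8 / 1000 = 5656.854249 -> 5656.85 kbps (2 dp)

5656.85


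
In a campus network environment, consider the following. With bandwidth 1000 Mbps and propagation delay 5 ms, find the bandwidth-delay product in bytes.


Given: bandwidth = 1000 Mbps, delay = 5 ms
BDP in bits = 1000 * 10^6 * 5 / 1000
BDP in bits = 5000000
BDP in bytes = 5000000 / 8 = 625000

625000


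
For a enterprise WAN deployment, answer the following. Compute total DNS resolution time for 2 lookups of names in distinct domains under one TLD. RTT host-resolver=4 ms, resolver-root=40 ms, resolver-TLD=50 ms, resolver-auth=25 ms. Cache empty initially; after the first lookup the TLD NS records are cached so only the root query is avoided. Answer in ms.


Lookup 1 (cold cache): local + root + TLD + auth = 4 + 40 + 50 + 25 = 119 ms
Lookups 2..2 (TLD NS cached -> skip root; new domain -> still ask TLD and auth): local + TLD + auth = 4 + 50 + 25 = 79 ms each
Remaining 1 lookups: 1 * 79 = 79 ms
Total = 119 + 79 = 198 ms

198


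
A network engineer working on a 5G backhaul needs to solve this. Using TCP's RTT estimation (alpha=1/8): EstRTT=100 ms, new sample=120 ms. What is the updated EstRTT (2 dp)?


Given: EstRTT = 100 ms, SampleRTT = 120 ms, alpha = 1/8
New EstRTT = (1 - alpha) * EstRTT + alpha * SampleRTT
(7/8) * 100 = 87.5
(1/8) * 120 = 15
New EstRTT = 87.5 + 15 = 102.5 ms -> 102.50 ms (2 dp)

102.50


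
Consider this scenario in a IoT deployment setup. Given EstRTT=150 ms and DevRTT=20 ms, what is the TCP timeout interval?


Given: EstRTT = 150 ms, DevRTT = 20 ms
Timeout = EstRTT + 4 * DevRTT
4 * DevRTT = 4 * 20 = 80
Timeout = 150 + 80 = 230 ms

230


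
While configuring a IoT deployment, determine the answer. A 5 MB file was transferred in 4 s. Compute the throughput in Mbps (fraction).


Given: file = 5 MB, time = 4 s
File in Mb = 5 * 8 = 40 Mb
Throughput = 40 / 4 Mbps
Throughput = 10 Mbps

10


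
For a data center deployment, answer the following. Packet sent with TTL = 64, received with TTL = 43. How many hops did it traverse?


Given: initial TTL = 64, received TTL = 43
Hops = initial TTL - received TTL
Hops = 64 - 43 = 21

21


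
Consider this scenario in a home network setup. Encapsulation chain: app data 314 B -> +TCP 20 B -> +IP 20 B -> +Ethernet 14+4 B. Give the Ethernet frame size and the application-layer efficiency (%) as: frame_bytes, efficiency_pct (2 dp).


TCP segment = 314 + 20 = 334 B
IP packet = 334 + 20 = 354 B
Ethernet frame = 354 + 14 + 4 = 372 B
Efficiency = app / frame = 314 / 372 = 0.844086 = 84.4086% -> 84.41% (2 dp)

372, 84.41


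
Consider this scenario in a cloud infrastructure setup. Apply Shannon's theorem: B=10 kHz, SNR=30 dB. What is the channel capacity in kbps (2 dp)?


Given: B = 10 kHz, SNR = 30 dB
SNR linear = 10^(30/10) = 1000
1 + SNR = 1001
log2(1001) = 9.9672262588
C = 10 * 1000 * 9.9672262588 = 99672.2626 bps
C = 99.672263 kbps -> 99.67 kbps (2 dp)

99.67


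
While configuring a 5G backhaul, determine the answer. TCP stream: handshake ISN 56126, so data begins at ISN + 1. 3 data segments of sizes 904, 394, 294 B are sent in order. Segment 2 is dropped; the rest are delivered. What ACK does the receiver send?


SYN uses sequence number 56126; first data byte = ISN + 1 = 56127.
Segment 1: SEQ = 56127, len = 904 B, covers [56127, 57030]
Segment 2: SEQ = 57031, len = 394 B, covers [57031, 57424] [LOST]
Segment 3: SEQ = 57425, len = 294 B, covers [57425, 57718]
In-order data received: bytes [56127, 57030] (segments 1..1).
Segment 2 missing -> gap begins at byte 57031; later segments buffered out of order.
Cumulative ACK = next expected in-order byte = 56127 + 904 = 57031

57031


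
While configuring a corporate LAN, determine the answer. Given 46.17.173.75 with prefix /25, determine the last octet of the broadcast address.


Given: IP = 46.17.173.75, prefix = /25
Host bits = 32 - 25 = 7
Network last octet = 75 AND mask = 0
Host part size = 2^7 - 1 = 127
Broadcast last octet = 0 OR 127 = 127

127


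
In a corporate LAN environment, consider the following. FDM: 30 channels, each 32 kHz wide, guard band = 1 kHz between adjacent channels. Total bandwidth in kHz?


Given: 30 channels, 32 kHz each, guard = 1 kHz
Channel bandwidth = 30 * 32 = 960 kHz
Guard bands = 29 gaps * 1 kHz = 29 kHz
Total = 960 + 29 = 989 kHz

989


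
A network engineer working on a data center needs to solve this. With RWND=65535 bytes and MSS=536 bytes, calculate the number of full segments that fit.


Given: RWND = 65535 bytes, MSS = 536 bytes
Full segments = floor(RWND / MSS)
Full segments = floor(65535 / 536)
Full segments = floor(122.2668) = 122

122


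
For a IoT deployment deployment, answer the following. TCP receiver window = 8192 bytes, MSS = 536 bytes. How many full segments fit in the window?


Given: RWND = 8192 bytes, MSS = 536 bytes
Full segments = floor(RWND / MSS)
Full segments = floor(8192 / 536)
Full segments = floor(15.2836) = 15

15
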